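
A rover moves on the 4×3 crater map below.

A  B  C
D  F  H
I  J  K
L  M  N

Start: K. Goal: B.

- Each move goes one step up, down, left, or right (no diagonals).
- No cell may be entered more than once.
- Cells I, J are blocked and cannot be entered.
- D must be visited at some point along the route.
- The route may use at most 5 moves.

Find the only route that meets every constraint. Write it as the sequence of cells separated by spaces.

K H F D A B

Any route must reach D and still end at B within 5 moves, so the order of the required stops is forced.
Route from K: up 1 to H, left 2 to D, up 1 to A, right 1 to B — 5 moves in all.
Check: all required cells visited; 5 ≤ 5 moves.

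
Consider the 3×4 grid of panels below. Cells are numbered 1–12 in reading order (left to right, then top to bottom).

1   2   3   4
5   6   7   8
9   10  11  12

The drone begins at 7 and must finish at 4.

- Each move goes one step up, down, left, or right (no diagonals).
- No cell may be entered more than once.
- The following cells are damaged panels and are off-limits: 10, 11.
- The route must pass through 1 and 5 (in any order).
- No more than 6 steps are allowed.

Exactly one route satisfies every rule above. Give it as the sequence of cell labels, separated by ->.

7 -> 6 -> 5 -> 1 -> 2 -> 3 -> 4

The 6-move cap with required stops at 1, 5 leaves no slack for detours.
Route from 7: left 2 to 5, up 1 to 1, right 3 to 4 — 6 moves in all.
Check: all required cells visited; 6 ≤ 6 moves.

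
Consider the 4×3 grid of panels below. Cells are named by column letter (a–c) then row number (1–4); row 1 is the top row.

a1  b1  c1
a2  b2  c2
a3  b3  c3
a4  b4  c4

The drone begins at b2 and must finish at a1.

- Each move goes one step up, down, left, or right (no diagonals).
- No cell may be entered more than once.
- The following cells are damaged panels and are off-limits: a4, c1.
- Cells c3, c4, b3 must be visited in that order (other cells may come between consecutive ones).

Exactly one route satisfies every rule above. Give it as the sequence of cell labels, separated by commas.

The waypoints must appear in the order c3, c4, b3, with no cell reused.
Route from b2: right to c2, 2× down (reaching c4), left to b4, up to b3, left to a3, 2× up (reaching a1) — 8 moves in all.
Check: order respected (c3 at step 2, c4 at step 3, b3 at step 5).

b2, c2, c3, c4, b4, b3, a3, a2, a1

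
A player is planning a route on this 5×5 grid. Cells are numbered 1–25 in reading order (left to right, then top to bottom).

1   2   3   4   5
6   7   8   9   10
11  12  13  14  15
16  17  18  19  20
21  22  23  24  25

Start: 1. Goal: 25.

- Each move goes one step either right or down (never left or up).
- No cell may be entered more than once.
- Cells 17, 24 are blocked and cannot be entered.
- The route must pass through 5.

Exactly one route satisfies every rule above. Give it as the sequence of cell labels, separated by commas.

Moves only go right or down, so the column and row indices never decrease.
Route from 1: right 4 to 5, down 4 to 25 — 8 moves in all.
Check: all required cells visited.

1, 2, 3, 4, 5, 10, 15, 20, 25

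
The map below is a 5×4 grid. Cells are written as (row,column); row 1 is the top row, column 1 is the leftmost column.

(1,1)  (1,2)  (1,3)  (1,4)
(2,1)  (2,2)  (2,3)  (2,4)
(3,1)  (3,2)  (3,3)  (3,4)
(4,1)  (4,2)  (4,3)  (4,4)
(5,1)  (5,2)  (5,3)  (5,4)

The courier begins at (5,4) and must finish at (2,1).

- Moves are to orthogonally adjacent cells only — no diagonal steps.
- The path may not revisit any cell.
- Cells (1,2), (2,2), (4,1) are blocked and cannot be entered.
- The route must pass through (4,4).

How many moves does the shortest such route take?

6

Any route passes through (4,4) somewhere between (5,4) and (2,1). Summing Manhattan distances along the two legs ((5,4) → (4,4) → (2,1)) gives a lower bound of 1 + 5 = 6 moves.
A route of 6 moves achieves this: (5,4) → (4,4) → (3,4) → (3,3) → (3,2) → (3,1) → (2,1).
Since 6 matches the lower bound, it is optimal.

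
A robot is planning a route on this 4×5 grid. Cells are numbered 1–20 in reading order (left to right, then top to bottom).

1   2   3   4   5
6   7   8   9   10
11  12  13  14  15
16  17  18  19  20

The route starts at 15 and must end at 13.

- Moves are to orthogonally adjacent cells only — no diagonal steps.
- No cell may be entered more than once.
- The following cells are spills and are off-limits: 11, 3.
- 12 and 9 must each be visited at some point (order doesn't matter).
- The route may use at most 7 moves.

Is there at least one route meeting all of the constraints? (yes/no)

yes

One route that works: 15 → 10 → 9 → 8 → 7 → 12 → 13.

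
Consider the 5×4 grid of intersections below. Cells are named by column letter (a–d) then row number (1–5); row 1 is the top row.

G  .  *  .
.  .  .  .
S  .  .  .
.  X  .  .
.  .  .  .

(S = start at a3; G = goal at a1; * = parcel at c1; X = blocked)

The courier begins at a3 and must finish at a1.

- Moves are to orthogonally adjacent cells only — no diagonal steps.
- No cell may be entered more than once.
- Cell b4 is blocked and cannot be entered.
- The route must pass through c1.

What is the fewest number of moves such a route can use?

6

Any route passes through c1 somewhere between a3 and a1. Summing Manhattan distances along the two legs (a3 → c1 → a1) gives a lower bound of 4 + 2 = 6 moves.
A route of 6 moves achieves this: a3 → a2 → b2 → c2 → c1 → b1 → a1.
Since 6 matches the lower bound, it is optimal.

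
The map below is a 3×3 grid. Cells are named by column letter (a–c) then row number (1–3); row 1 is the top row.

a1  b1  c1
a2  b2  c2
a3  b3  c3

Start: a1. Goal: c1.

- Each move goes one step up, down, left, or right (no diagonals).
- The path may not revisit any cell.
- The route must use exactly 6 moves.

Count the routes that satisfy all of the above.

Need simple routes of exactly 6 moves from a1 to c1 (Manhattan distance 2, so 2 moves are spent on a detour and 2 undoing it).
Enumerating: a1 a2 a3 b3 b2 b1 c1 | a1 a2 a3 b3 b2 c2 c1 | a1 a2 a3 b3 c3 c2 c1 | a1 a2 b2 b3 c3 c2 c1 | a1 b1 b2 b3 c3 c2 c1.
That gives 5 routes.

5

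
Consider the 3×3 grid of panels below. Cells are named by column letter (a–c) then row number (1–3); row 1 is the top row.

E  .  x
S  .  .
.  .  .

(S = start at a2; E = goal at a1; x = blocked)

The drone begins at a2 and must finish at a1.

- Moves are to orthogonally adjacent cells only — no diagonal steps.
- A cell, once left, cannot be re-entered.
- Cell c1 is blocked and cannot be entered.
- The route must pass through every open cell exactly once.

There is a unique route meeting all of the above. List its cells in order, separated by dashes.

a2 - a3 - b3 - c3 - c2 - b2 - b1 - a1

Need to visit all 8 open cells exactly once, starting at a2 and ending at a1.
Cell a3 has only two open neighbours (a2 and b3), so the path must pass straight through it: one of those is the cell it's entered from and the other is where it exits.
Route from a2: down 1 to a3, right 2 to c3, up 1 to c2, left 1 to b2, up 1 to b1, left 1 to a1 — 7 moves in all.
Check: all 8 open cells covered.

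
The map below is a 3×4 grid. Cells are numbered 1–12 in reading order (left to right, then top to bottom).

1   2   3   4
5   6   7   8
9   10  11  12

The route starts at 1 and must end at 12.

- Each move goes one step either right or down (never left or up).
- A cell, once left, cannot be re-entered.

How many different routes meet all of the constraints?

10

A right/down-only route from 1 to 12 makes exactly 2 down-moves and 3 right-moves in some order.
With no other constraints that would be C(5,2) = 10 routes.
That gives 10 routes.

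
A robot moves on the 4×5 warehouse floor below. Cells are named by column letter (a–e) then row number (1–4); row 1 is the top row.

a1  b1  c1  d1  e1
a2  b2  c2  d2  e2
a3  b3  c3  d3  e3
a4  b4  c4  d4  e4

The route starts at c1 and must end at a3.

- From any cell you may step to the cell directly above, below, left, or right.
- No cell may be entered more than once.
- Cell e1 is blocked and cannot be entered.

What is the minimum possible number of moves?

The Manhattan distance from c1 to a3 is |1−3| + |3−1| = 4, so at least 4 moves are needed.
A route of 4 moves achieves this: c1 → c2 → c3 → b3 → a3.
Since 4 matches the lower bound, it is optimal.

4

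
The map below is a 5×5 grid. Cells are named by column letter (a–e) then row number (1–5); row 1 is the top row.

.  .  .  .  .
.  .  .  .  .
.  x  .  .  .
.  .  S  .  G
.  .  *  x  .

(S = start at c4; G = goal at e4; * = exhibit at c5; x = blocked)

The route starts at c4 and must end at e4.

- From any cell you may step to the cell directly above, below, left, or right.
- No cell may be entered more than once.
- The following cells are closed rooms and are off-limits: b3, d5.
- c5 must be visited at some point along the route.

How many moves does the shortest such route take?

Any route passes through c5 somewhere between c4 and e4. Summing Manhattan distances along the two legs (c4 → c5 → e4) gives a lower bound of 1 + 3 = 4 moves.
The shortest route satisfying every rule uses 12 moves: c4 → c5 → b5 → b4 → a4 → a3 → a2 → b2 → c2 → c3 → d3 → d4 → e4.
The no-revisit rule (legs can't share cells) pushes the minimum above the 4-move bound; an exhaustive check rules out every length from 4 to 11 (on a 4-connected grid the length of any start-to-goal walk has the same parity as the Manhattan bound, so only lengths 4, 6, 8, … need checking), leaving 12 as the minimum.

12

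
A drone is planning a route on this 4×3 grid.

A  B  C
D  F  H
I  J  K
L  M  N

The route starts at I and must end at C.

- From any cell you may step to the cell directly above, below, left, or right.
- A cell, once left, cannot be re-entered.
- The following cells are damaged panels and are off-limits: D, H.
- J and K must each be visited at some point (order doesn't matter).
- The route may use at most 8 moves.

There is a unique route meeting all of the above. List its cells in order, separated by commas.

I, L, M, N, K, J, F, B, C

The budget equals the shortest possible length, so every move has to be on a shortest route through the required cells.
Route from I: down 1 to L, right 2 to N, up 1 to K, left 1 to J, up 2 to B, right 1 to C — 8 moves in all.
Check: all required cells visited; 8 ≤ 8 moves.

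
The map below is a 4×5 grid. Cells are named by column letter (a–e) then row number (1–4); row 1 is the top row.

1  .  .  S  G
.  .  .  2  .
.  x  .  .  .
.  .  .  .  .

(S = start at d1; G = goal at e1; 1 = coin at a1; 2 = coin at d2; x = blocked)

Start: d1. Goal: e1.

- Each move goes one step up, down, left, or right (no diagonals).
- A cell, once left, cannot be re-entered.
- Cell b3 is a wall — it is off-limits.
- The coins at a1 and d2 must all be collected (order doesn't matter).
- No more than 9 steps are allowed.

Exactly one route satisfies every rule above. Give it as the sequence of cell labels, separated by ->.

Any route must reach a1 and d2 and still end at e1 within 9 moves, so the order of the required stops is forced.
Route from d1: left 3 to a1, down 1 to a2, right 4 to e2, up 1 to e1 — 9 moves in all.
Check: all required cells visited; 9 ≤ 9 moves.

d1 -> c1 -> b1 -> a1 -> a2 -> b2 -> c2 -> d2 -> e2 -> e1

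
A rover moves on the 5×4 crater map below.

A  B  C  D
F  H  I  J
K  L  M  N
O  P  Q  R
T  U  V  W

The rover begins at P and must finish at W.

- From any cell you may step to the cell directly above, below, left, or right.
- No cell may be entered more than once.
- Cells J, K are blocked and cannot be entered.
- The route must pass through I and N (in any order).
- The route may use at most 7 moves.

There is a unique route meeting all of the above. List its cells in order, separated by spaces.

The budget equals the shortest possible length, so every move has to be on a shortest route through the required cells.
Route from P: up 2 to H, right 1 to I, down 1 to M, right 1 to N, down 2 to W — 7 moves in all.
Check: all required cells visited; 7 ≤ 7 moves.

P L H I M N R W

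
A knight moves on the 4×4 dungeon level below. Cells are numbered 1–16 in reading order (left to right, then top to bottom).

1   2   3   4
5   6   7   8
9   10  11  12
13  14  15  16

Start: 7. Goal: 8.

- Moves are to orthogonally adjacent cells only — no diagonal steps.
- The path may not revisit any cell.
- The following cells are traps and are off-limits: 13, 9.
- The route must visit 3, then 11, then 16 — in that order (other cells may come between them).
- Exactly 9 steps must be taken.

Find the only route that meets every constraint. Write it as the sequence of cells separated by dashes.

7 - 3 - 2 - 6 - 10 - 11 - 15 - 16 - 12 - 8

The waypoints must appear in the order 3, 11, 16, with no cell reused.
Route from 7: up 1 to 3, left 1 to 2, down 2 to 10, right 1 to 11, down 1 to 15, right 1 to 16, up 2 to 8 — 9 moves in all.
Check: order respected (3 at step 1, 11 at step 5, 16 at step 7); 9 moves as required.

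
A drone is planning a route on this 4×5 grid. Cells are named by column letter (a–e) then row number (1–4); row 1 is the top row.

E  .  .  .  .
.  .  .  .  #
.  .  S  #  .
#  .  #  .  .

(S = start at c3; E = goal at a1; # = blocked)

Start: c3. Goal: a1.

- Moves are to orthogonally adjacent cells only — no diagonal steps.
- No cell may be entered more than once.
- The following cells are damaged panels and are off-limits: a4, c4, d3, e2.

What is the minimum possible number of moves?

4

The Manhattan distance from c3 to a1 is |3−1| + |3−1| = 4, so at least 4 moves are needed.
A route of 4 moves achieves this: c3 → c2 → c1 → b1 → a1.
Since 4 matches the lower bound, it is optimal.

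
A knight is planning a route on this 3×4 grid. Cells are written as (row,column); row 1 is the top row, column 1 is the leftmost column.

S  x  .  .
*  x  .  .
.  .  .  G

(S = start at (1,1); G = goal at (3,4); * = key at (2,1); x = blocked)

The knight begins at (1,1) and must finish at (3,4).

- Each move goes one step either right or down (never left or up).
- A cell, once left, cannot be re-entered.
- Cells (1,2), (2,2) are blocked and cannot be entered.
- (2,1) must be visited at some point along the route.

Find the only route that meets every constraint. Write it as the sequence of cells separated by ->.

(1,1) -> (2,1) -> (3,1) -> (3,2) -> (3,3) -> (3,4)

Moves only go right or down, so the column and row indices never decrease.
Route from (1,1): down 2 to (3,1), right 3 to (3,4) — 5 moves in all.
Check: all required cells visited.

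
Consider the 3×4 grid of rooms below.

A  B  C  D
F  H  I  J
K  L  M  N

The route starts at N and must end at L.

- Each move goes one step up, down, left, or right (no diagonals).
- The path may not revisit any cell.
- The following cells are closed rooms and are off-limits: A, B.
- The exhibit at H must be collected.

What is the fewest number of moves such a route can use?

Any route passes through H somewhere between N and L. Summing Manhattan distances along the two legs (N → H → L) gives a lower bound of 3 + 1 = 4 moves.
A route of 4 moves achieves this: N → J → I → H → L.
Since 4 matches the lower bound, it is optimal.

4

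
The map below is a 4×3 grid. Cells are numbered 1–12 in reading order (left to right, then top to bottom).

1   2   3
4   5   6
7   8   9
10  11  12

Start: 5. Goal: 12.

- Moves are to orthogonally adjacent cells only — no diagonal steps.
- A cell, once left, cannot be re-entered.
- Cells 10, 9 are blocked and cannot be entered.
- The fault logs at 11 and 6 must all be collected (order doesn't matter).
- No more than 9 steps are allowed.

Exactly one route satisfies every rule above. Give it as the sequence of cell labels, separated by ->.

5 -> 6 -> 3 -> 2 -> 1 -> 4 -> 7 -> 8 -> 11 -> 12

Any route must reach 11 and 6 and still end at 12 within 9 moves, so the order of the required stops is forced.
Route from 5: right 1 to 6, up 1 to 3, left 2 to 1, down 2 to 7, right 1 to 8, down 1 to 11, right 1 to 12 — 9 moves in all.
Check: all required cells visited; 9 ≤ 9 moves.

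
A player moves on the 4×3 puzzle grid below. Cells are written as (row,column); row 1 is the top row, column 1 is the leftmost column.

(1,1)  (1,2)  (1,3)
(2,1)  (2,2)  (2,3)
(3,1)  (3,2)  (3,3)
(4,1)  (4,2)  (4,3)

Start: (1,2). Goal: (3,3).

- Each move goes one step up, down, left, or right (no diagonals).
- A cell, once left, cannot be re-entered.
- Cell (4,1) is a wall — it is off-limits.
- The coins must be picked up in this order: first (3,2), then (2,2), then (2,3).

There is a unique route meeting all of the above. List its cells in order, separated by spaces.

The waypoints must appear in the order (3,2), (2,2), (2,3), with no cell reused.
Route from (1,2): left to (1,1), 2× down (reaching (3,1)), right to (3,2), up to (2,2), right to (2,3), down to (3,3) — 7 moves in all.
Check: order respected ((3,2) at step 4, (2,2) at step 5, (2,3) at step 6).

(1,2) (1,1) (2,1) (3,1) (3,2) (2,2) (2,3) (3,3)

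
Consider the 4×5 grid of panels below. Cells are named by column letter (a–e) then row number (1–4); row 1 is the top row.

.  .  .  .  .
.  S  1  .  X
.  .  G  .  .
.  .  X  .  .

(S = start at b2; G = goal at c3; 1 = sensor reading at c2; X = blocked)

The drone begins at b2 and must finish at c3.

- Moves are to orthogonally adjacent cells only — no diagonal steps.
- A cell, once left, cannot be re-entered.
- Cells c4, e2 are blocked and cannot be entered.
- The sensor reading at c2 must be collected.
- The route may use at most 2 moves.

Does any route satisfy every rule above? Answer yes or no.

yes

One route that works: b2 → c2 → c3.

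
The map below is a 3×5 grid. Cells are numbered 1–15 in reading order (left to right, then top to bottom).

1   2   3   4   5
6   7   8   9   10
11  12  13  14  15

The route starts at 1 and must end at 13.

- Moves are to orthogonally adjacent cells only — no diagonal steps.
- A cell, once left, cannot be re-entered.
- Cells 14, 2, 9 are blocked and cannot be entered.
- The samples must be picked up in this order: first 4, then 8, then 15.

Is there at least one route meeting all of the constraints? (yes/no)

15 must be visited but has only one open neighbour (10), and it is neither the start nor the goal — the route would have to enter and leave through 10, re-entering it.

no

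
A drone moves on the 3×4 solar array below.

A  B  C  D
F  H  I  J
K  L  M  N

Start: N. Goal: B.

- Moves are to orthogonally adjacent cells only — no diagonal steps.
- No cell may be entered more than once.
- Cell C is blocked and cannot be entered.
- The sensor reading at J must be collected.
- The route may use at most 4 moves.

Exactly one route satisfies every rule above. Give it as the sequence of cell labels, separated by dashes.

N - J - I - H - B

The budget equals the shortest possible length, so every move has to be on a shortest route through the required cells.
Route from N: up to J, 2× left (reaching H), up to B — 4 moves in all.
Check: all required cells visited; 4 ≤ 4 moves.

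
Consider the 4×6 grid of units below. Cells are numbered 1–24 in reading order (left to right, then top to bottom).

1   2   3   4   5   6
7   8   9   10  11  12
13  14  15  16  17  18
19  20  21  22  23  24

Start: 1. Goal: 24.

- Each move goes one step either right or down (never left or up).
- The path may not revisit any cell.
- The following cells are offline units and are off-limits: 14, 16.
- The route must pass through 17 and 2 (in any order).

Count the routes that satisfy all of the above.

8

A right/down-only route from 1 to 24 makes exactly 3 down-moves and 5 right-moves in some order.
With no other constraints that would be C(8,3) = 56 routes.
A monotone route can only reach the required cells in the order 2, 17, so split there and multiply the segment counts (each segment already excludes blocked cells): 1→2: 1; 2→17: 4; 17→24: 2; product = 8.
That gives 8 routes.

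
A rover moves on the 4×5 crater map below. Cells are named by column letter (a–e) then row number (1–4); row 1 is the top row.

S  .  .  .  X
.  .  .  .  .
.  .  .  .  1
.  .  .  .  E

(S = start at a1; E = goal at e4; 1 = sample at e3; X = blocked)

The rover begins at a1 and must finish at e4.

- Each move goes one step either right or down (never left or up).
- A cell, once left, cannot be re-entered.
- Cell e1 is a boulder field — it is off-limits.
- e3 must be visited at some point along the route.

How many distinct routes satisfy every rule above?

14

A right/down-only route from a1 to e4 makes exactly 3 down-moves and 4 right-moves in some order.
With no other constraints that would be C(7,3) = 35 routes.
Split at e3 and multiply the segment counts (each segment already excludes blocked cells): a1→e3: 14; e3→e4: 1; product = 14.
That gives 14 routes.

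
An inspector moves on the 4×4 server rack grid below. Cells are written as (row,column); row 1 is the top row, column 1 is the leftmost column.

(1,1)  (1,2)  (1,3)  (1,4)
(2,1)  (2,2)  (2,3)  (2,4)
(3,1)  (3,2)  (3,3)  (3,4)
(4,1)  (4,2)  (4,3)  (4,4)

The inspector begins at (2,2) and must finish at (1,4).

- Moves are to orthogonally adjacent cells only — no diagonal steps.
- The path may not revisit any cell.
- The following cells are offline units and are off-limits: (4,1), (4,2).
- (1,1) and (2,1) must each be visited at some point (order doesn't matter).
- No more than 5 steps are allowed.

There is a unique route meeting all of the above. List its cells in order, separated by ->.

(2,2) -> (2,1) -> (1,1) -> (1,2) -> (1,3) -> (1,4)

The 5-move cap with required stops at (1,1), (2,1) leaves no slack for detours.
Route from (2,2): left 1 to (2,1), up 1 to (1,1), right 3 to (1,4) — 5 moves in all.
Check: all required cells visited; 5 ≤ 5 moves.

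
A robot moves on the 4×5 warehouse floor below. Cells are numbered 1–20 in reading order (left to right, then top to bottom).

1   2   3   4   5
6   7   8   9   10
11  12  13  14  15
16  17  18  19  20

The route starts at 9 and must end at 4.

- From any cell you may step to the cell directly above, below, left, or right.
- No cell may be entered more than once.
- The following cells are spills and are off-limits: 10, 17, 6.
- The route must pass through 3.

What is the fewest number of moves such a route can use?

Any route passes through 3 somewhere between 9 and 4. Summing Manhattan distances along the two legs (9 → 3 → 4) gives a lower bound of 2 + 1 = 3 moves.
A route of 3 moves achieves this: 9 → 8 → 3 → 4.
Since 3 matches the lower bound, it is optimal.

3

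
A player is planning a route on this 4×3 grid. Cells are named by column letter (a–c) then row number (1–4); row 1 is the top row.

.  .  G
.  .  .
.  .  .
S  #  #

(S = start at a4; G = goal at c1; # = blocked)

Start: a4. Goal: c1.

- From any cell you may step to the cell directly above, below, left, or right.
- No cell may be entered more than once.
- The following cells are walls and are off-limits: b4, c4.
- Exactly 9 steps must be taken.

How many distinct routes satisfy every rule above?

2

Need simple routes of exactly 9 moves from a4 to c1 (Manhattan distance 5, so 2 moves are spent on a detour and 2 undoing it).
Enumerating: a4 a3 a2 a1 b1 b2 b3 c3 c2 c1 | a4 a3 b3 c3 c2 b2 a2 a1 b1 c1.
That gives 2 routes.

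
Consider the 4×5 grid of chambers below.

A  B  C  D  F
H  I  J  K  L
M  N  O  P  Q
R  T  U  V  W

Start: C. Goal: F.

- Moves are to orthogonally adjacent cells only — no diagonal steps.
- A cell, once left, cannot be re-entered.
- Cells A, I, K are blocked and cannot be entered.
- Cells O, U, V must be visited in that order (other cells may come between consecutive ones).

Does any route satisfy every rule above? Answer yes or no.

yes

One route that works: C → J → O → U → V → P → Q → L → F.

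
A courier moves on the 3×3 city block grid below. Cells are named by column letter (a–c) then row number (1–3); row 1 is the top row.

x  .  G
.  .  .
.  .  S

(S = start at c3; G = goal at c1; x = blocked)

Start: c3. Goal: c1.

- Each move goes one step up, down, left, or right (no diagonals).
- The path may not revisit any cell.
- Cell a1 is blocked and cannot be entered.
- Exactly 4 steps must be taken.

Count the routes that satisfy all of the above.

3

Need simple routes of exactly 4 moves from c3 to c1 (Manhattan distance 2, so 1 moves are spent on a detour and 1 undoing it).
Enumerating: c3 c2 b2 b1 c1 | c3 b3 b2 b1 c1 | c3 b3 b2 c2 c1.
That gives 3 routes.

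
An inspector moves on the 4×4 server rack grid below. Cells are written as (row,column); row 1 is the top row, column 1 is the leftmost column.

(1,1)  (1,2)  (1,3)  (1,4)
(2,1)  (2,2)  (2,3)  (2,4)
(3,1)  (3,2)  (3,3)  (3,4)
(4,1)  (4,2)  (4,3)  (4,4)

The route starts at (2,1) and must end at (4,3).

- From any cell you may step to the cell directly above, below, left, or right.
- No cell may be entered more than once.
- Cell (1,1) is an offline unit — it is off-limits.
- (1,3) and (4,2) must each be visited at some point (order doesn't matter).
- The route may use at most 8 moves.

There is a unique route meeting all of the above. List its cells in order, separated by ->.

The budget equals the shortest possible length, so every move has to be on a shortest route through the required cells.
Route from (2,1): right to (2,2), up to (1,2), right to (1,3), 2× down (reaching (3,3)), left to (3,2), down to (4,2), right to (4,3) — 8 moves in all.
Check: all required cells visited; 8 ≤ 8 moves.

(2,1) -> (2,2) -> (1,2) -> (1,3) -> (2,3) -> (3,3) -> (3,2) -> (4,2) -> (4,3)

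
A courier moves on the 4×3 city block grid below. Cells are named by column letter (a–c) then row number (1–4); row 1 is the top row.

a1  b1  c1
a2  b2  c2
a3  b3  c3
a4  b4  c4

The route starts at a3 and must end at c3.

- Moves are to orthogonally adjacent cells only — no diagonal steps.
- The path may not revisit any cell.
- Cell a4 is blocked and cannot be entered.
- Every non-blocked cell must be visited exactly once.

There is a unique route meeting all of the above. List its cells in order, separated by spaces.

a3 a2 a1 b1 c1 c2 b2 b3 b4 c4 c3

Need to visit all 11 open cells exactly once, starting at a3 and ending at c3.
Cell b4 has only two open neighbours (b3 and c4), so the path must pass straight through it: one of those is the cell it's entered from and the other is where it exits.
Route from a3: 2× up (reaching a1), 2× right (reaching c1), down to c2, left to b2, 2× down (reaching b4), right to c4, up to c3 — 10 moves in all.
Check: all 11 open cells covered.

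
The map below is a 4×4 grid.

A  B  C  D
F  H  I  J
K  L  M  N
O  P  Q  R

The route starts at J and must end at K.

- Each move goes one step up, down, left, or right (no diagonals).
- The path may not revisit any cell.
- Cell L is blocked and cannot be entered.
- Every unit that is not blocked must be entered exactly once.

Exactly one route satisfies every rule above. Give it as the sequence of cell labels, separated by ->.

J -> D -> C -> B -> A -> F -> H -> I -> M -> N -> R -> Q -> P -> O -> K

Need to visit all 15 open cells exactly once, starting at J and ending at K.
Route from J: up 1 to D, left 3 to A, down 1 to F, right 2 to I, down 1 to M, right 1 to N, down 1 to R, left 3 to O, up 1 to K — 14 moves in all.
Check: all 15 open cells covered.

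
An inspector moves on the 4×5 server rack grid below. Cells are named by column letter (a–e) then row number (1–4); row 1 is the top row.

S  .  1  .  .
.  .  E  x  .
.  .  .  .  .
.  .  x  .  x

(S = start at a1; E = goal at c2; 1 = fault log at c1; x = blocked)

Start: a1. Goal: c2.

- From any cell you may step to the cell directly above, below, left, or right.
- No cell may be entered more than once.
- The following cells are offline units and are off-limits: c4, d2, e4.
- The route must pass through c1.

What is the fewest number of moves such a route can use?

Any route passes through c1 somewhere between a1 and c2. Summing Manhattan distances along the two legs (a1 → c1 → c2) gives a lower bound of 2 + 1 = 3 moves.
A route of 3 moves achieves this: a1 → b1 → c1 → c2.
Since 3 matches the lower bound, it is optimal.

3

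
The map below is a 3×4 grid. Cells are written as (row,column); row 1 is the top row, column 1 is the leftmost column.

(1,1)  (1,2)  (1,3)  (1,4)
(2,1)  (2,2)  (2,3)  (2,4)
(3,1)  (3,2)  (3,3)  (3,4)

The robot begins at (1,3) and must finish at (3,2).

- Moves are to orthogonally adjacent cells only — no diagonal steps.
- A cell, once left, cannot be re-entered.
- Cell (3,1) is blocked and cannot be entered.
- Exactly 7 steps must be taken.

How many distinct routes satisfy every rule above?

Need simple routes of exactly 7 moves from (1,3) to (3,2) (Manhattan distance 3, so 2 moves are spent on a detour and 2 undoing it).
Enumerating: (1,3) (1,2) (2,2) (2,3) (2,4) (3,4) (3,3) (3,2) | (1,3) (1,2) (1,1) (2,1) (2,2) (2,3) (3,3) (3,2) | (1,3) (1,4) (2,4) (3,4) (3,3) (2,3) (2,2) (3,2).
That gives 3 routes.

3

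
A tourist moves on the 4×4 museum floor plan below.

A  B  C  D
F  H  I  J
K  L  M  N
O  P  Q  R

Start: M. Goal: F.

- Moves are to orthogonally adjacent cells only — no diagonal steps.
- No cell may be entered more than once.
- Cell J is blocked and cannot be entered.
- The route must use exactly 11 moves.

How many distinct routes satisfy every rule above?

3

Need simple routes of exactly 11 moves from M to F (Manhattan distance 3, so 4 moves are spent on a detour and 4 undoing it).
Enumerating: M Q P O K L H I C B A F | M N R Q P L H I C B A F | M N R Q P O K L H B A F.
That gives 3 routes.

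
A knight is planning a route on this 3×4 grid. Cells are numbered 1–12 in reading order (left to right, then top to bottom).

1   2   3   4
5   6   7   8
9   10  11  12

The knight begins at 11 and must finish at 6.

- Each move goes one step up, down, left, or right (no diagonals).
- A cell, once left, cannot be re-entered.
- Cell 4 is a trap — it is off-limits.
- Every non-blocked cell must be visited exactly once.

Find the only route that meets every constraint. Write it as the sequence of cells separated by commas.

11, 12, 8, 7, 3, 2, 1, 5, 9, 10, 6

Need to visit all 11 open cells exactly once, starting at 11 and ending at 6.
Route from 11: right 1 to 12, up 1 to 8, left 1 to 7, up 1 to 3, left 2 to 1, down 2 to 9, right 1 to 10, up 1 to 6 — 10 moves in all.
Check: all 11 open cells covered.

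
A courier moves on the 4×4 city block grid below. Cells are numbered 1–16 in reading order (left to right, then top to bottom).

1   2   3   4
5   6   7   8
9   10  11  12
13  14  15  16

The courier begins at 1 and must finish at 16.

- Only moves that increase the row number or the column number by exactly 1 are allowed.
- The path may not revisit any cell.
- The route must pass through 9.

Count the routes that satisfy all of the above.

4

A right/down-only route from 1 to 16 makes exactly 3 down-moves and 3 right-moves in some order.
With no other constraints that would be C(6,3) = 20 routes.
Split at 9 and multiply the segment counts: 1→9: 1; 9→16: 4; product = 4.
That gives 4 routes.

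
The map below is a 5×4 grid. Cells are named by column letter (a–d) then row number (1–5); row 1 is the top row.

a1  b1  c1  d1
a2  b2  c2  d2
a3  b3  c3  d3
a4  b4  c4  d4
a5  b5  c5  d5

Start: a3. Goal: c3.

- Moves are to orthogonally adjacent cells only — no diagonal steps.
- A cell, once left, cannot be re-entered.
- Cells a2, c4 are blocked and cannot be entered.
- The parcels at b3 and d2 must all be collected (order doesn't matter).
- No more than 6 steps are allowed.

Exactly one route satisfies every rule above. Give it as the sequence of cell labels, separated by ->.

Any route must reach b3 and d2 and still end at c3 within 6 moves, so the order of the required stops is forced.
Route from a3: right to b3, up to b2, 2× right (reaching d2), down to d3, left to c3 — 6 moves in all.
Check: all required cells visited; 6 ≤ 6 moves.

a3 -> b3 -> b2 -> c2 -> d2 -> d3 -> c3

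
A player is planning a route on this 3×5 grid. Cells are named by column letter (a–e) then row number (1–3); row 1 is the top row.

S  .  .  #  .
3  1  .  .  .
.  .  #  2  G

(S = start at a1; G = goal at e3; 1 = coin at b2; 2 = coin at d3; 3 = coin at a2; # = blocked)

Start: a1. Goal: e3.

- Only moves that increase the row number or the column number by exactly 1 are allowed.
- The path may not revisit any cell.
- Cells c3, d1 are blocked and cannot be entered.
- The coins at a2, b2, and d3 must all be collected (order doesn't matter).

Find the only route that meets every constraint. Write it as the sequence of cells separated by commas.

Moves only go right or down, so the column and row indices never decrease.
Route from a1: down 1 to a2, right 3 to d2, down 1 to d3, right 1 to e3 — 6 moves in all.
Check: all required cells visited.

a1, a2, b2, c2, d2, d3, e3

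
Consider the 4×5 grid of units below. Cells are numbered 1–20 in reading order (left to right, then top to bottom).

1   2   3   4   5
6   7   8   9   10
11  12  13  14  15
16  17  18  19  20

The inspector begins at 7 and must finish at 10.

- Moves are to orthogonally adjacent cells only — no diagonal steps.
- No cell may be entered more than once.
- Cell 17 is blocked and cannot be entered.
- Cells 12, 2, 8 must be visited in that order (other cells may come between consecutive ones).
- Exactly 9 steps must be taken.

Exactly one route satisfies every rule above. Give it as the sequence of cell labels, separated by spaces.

7 12 11 6 1 2 3 8 9 10

The waypoints must appear in the order 12, 2, 8, with no cell reused.
Route from 7: down 1 to 12, left 1 to 11, up 2 to 1, right 2 to 3, down 1 to 8, right 2 to 10 — 9 moves in all.
Check: order respected (12 at step 1, 2 at step 5, 8 at step 7); 9 moves as required.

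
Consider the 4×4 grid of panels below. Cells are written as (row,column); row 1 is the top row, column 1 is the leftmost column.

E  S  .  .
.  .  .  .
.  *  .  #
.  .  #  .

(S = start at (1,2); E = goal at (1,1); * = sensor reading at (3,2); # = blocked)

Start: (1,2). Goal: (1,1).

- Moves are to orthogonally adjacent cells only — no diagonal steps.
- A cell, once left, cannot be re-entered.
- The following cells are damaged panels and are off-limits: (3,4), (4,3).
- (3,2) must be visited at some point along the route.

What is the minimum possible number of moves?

Any route passes through (3,2) somewhere between (1,2) and (1,1). Summing Manhattan distances along the two legs ((1,2) → (3,2) → (1,1)) gives a lower bound of 2 + 3 = 5 moves.
A route of 5 moves achieves this: (1,2) → (2,2) → (3,2) → (3,1) → (2,1) → (1,1).
Since 5 matches the lower bound, it is optimal.

5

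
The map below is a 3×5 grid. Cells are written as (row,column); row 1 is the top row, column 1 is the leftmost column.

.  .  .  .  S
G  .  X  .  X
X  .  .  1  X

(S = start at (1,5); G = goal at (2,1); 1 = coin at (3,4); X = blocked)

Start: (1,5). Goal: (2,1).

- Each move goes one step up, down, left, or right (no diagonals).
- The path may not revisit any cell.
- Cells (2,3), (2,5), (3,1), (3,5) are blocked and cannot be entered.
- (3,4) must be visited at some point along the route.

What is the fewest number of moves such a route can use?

Any route passes through (3,4) somewhere between (1,5) and (2,1). Summing Manhattan distances along the two legs ((1,5) → (3,4) → (2,1)) gives a lower bound of 3 + 4 = 7 moves.
A route of 7 moves achieves this: (1,5) → (1,4) → (2,4) → (3,4) → (3,3) → (3,2) → (2,2) → (2,1).
Since 7 matches the lower bound, it is optimal.

7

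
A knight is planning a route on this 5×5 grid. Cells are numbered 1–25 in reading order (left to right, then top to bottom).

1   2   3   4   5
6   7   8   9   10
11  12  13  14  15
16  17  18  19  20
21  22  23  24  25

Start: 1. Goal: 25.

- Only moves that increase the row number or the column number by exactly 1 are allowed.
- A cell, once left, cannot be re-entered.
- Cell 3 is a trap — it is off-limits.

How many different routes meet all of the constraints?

A right/down-only route from 1 to 25 makes exactly 4 down-moves and 4 right-moves in some order.
With no other constraints that would be C(8,4) = 70 routes.
Subtract routes through each blocked cell (inclusion–exclusion for overlaps): − through 3: 15 → 55.
That gives 55 routes.

55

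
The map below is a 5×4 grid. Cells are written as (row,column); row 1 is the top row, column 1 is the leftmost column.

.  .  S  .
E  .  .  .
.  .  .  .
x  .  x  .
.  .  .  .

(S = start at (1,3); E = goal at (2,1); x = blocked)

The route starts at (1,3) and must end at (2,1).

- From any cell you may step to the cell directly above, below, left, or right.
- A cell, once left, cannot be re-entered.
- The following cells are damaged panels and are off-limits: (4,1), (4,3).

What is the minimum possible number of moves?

3

The Manhattan distance from (1,3) to (2,1) is |1−2| + |3−1| = 3, so at least 3 moves are needed.
A route of 3 moves achieves this: (1,3) → (2,3) → (2,2) → (2,1).
Since 3 matches the lower bound, it is optimal.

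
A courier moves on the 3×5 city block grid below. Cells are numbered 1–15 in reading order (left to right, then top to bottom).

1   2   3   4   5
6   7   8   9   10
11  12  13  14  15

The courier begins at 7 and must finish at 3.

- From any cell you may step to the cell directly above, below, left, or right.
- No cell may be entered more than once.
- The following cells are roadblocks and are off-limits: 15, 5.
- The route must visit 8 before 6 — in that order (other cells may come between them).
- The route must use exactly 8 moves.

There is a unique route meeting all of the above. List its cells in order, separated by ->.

The waypoints must appear in the order 8, 6, with no cell reused.
Route from 7: right to 8, down to 13, 2× left (reaching 11), 2× up (reaching 1), 2× right (reaching 3) — 8 moves in all.
Check: order respected (8 at step 1, 6 at step 5); 8 moves as required.

7 -> 8 -> 13 -> 12 -> 11 -> 6 -> 1 -> 2 -> 3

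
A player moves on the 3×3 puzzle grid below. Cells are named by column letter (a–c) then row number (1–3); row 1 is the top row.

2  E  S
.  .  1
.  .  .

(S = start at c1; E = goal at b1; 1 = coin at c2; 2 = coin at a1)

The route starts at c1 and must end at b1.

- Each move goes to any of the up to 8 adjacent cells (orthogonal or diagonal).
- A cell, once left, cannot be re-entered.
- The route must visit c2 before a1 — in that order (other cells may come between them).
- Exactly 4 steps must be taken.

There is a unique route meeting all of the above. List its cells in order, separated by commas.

The waypoints must appear in the order c2, a1, with no cell reused.
Route from c1: down 1 to c2, left 1 to b2, up-left 1 to a1, right 1 to b1 — 4 moves in all.
Check: order respected (1 at step 1, 2 at step 3); 4 moves as required.

c1, c2, b2, a1, b1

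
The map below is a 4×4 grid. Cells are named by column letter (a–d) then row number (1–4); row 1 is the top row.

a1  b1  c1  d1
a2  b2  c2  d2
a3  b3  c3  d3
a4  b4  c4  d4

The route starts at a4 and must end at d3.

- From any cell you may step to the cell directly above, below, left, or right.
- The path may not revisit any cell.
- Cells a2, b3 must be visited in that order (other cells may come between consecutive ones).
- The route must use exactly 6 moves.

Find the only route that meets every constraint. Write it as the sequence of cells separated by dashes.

The waypoints must appear in the order a2, b3, with no cell reused.
Route from a4: 2× up (reaching a2), right to b2, down to b3, 2× right (reaching d3) — 6 moves in all.
Check: order respected (a2 at step 2, b3 at step 4); 6 moves as required.

a4 - a3 - a2 - b2 - b3 - c3 - d3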